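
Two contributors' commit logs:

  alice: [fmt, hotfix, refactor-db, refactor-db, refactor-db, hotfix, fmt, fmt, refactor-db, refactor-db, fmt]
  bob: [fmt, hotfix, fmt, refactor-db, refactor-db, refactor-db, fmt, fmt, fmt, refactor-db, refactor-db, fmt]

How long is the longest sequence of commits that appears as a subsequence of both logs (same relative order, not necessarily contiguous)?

Match fmt [1,1]; then hotfix [2,2]; then refactor-db [3,4]; then refactor-db [4,5]; then refactor-db [5,6]; then fmt [7,8]; then fmt [8,9]; then refactor-db [9,10]; then refactor-db [10,11]; then fmt [11,12] — 10 commits in the same relative order in both. dp[11][12] = 10 confirms this is the maximum.

10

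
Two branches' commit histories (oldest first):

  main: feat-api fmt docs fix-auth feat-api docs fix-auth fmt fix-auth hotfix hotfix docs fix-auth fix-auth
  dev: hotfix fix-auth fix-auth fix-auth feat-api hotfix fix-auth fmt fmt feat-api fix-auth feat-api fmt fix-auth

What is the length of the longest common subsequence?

Taking feat-api [1,5], fmt [2,9], fix-auth [4,11], feat-api [5,12], fmt [8,13], fix-auth [14,14] gives a common subsequence of length 6. The LCS DP gives dp[14][14] = 6, so this is optimal.

6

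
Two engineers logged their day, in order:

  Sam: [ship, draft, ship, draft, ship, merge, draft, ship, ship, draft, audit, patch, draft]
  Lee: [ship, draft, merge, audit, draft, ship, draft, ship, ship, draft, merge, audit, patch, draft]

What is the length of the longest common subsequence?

11

Match ship [1,1], draft [2,2], draft [4,5], ship [5,6], draft [7,7], ship [8,8], ship [9,9], draft [10,10], audit [11,12], patch [12,13], draft [13,14] — 11 tasks in the same relative order in both, and the DP table's final entry dp[13][14] is also 11, so no common subsequence is longer.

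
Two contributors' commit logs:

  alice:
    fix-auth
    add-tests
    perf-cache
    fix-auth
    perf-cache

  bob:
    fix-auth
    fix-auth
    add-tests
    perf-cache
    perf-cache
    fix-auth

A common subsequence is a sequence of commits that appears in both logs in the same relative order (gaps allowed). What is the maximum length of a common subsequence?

4

One common subsequence of length 4: fix-auth [1,2], then add-tests [2,3], then perf-cache [3,5], then fix-auth [4,6]. dp[5][6] = 4 confirms this is the maximum.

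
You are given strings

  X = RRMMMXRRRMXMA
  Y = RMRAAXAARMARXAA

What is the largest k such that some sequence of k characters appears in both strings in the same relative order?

Match R (X #1, Y #1), R (X #2, Y #3), X (X #6, Y #6), R (X #7, Y #9), R (X #9, Y #12), X (X #11, Y #13), A (X #13, Y #15) — 7 characters in the same relative order in both. Since dp[13][15] = 7, nothing longer is possible.

7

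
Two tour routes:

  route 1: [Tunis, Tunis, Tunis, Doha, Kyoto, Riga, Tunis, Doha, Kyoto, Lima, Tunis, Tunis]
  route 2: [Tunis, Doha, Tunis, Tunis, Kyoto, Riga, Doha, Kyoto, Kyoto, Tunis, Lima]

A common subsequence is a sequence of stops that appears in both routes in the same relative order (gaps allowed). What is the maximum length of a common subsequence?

Match Tunis (route 1 #1, route 2 #1) → Tunis (route 1 #2, route 2 #3) → Tunis (route 1 #3, route 2 #4) → Kyoto (route 1 #5, route 2 #5) → Riga (route 1 #6, route 2 #6) → Doha (route 1 #8, route 2 #7) → Kyoto (route 1 #9, route 2 #9) → Lima (route 1 #10, route 2 #11) — 8 stops in the same relative order in both, and the DP table's final entry dp[12][11] is also 8, so no common subsequence is longer.

8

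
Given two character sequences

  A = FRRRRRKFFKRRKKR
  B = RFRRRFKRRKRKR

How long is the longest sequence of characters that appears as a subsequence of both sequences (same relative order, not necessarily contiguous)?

11

Taking F at A[1]=B[2], R at A[4]=B[3], R at A[5]=B[4], R at A[6]=B[5], F at A[9]=B[6], K at A[10]=B[7], R at A[11]=B[8], R at A[12]=B[9], K at A[13]=B[10], K at A[14]=B[12], R at A[15]=B[13] gives a common subsequence of length 11. Since dp[15][13] = 11, nothing longer is possible.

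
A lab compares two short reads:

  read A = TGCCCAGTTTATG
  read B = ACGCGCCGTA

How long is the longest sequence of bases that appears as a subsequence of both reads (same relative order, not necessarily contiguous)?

7

Pick G (read A #2, read B #3) → C (read A #3, read B #4) → C (read A #4, read B #6) → C (read A #5, read B #7) → G (read A #7, read B #8) → T (read A #10, read B #9) → A (read A #11, read B #10); all 7 bases appear in both, in order. The LCS DP gives dp[13][10] = 7, so this is optimal.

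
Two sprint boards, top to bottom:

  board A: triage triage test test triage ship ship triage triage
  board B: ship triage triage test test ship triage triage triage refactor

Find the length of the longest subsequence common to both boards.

Pick triage (board A #1, board B #2); then triage (board A #2, board B #3); then test (board A #3, board B #4); then test (board A #4, board B #5); then triage (board A #5, board B #7); then triage (board A #8, board B #8); then triage (board A #9, board B #9); all 7 tasks appear in both, in order. Since dp[9][10] = 7, nothing longer is possible.

7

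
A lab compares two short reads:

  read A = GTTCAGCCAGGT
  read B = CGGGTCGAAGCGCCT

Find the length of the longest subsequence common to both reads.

Match G (read A #1, read B #4), T (read A #3, read B #5), C (read A #4, read B #6), A (read A #5, read B #9), G (read A #6, read B #12), C (read A #7, read B #13), C (read A #8, read B #14), T (read A #12, read B #15) — 8 bases in the same relative order in both, and the DP table's final entry dp[12][15] is also 8, so no common subsequence is longer.

8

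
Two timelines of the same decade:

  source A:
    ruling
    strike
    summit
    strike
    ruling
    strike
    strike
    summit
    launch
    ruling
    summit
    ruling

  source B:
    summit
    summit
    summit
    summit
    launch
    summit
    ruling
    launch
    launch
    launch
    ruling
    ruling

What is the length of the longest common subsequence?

5

Match summit (source A #3, source B #6); then ruling (source A #5, source B #7); then launch (source A #9, source B #10); then ruling (source A #10, source B #11); then ruling (source A #12, source B #12) — 5 events in the same relative order in both. dp[12][12] = 5 confirms this is the maximum.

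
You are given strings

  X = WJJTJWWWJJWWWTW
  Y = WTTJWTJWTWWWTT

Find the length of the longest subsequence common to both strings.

9

Taking W [1,1] → J [2,4] → T [4,6] → J [5,7] → W [6,8] → W [7,10] → W [8,11] → W [11,12] → T [14,14] gives a common subsequence of length 9. Since dp[15][14] = 9, nothing longer is possible.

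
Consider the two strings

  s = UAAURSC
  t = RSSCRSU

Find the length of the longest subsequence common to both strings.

3

Let dp[i][j] be the LCS length of the first i characters of s and the first j characters of t. dp[i][j] = dp[i-1][j-1]+1 when the i-th and j-th characters match, else max(dp[i-1][j], dp[i][j-1]).
    ·  R  S  S  C  R  S  U
 ·  0  0  0  0  0  0  0  0
 U  0  0  0  0  0  0  0  1
 A  0  0  0  0  0  0  0  1
 A  0  0  0  0  0  0  0  1
 U  0  0  0  0  0  0  0  1
 R  0  1  1  1  1  1  1  1
 S  0  1  2  2  2  2  2  2
 C  0  1  2  2  3  3  3  3
dp[7][7] = 3. One LCS (by backtracking along matches): RSC.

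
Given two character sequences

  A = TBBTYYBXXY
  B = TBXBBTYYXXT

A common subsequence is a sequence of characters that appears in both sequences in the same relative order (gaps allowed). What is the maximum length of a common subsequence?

Let dp[i][j] be the LCS length of the first i characters of A and the first j characters of B. dp[i][j] = dp[i-1][j-1]+1 when the i-th and j-th characters match, else max(dp[i-1][j], dp[i][j-1]).
    ·  T  B  X  B  B  T  Y  Y  X  X  T
 ·  0  0  0  0  0  0  0  0  0  0  0  0
 T  0  1  1  1  1  1  1  1  1  1  1  1
 B  0  1  2  2  2  2  2  2  2  2  2  2
 B  0  1  2  2  3  3  3  3  3  3  3  3
 T  0  1  2  2  3  3  4  4  4  4  4  4
 Y  0  1  2  2  3  3  4  5  5  5  5  5
 Y  0  1  2  2  3  3  4  5  6  6  6  6
 B  0  1  2  2  3  4  4  5  6  6  6  6
 X  0  1  2  3  3  4  4  5  6  7  7  7
 X  0  1  2  3  3  4  4  5  6  7  8  8
 Y  0  1  2  3  3  4  4  5  6  7  8  8
dp[10][11] = 8. One LCS (by backtracking along matches): TBBTYYXX.

8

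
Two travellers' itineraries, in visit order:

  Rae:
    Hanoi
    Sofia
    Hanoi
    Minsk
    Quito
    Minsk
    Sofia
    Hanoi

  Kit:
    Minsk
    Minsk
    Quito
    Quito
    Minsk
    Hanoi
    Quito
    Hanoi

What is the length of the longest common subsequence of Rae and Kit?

Pick Minsk [4,2]; then Quito [5,4]; then Minsk [6,5]; then Hanoi [8,8]; all 4 stops appear in both, in order. The LCS DP gives dp[8][8] = 4, so this is optimal.

4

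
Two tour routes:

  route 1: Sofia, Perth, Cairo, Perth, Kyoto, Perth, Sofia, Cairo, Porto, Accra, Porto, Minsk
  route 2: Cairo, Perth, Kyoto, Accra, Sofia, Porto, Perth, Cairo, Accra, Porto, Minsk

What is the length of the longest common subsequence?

8

One common subsequence of length 8: Cairo [3,1], Perth [4,2], Kyoto [5,3], Perth [6,7], Cairo [8,8], Accra [10,9], Porto [11,10], Minsk [12,11], and the DP table's final entry dp[12][11] is also 8, so no common subsequence is longer.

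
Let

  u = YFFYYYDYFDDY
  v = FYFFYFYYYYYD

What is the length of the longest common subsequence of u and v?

8

Match Y [1,2] → F [2,4] → F [3,6] → Y [4,8] → Y [5,9] → Y [6,10] → Y [8,11] → D [11,12] — 8 characters in the same relative order in both, and the DP table's final entry dp[12][12] is also 8, so no common subsequence is longer.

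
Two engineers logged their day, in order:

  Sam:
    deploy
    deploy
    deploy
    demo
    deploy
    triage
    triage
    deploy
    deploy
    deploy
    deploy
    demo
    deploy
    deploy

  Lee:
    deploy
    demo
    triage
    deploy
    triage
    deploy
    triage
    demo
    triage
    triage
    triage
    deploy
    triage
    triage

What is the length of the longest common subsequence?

Pick deploy (Sam #1, Lee #1), deploy (Sam #2, Lee #4), deploy (Sam #3, Lee #6), demo (Sam #4, Lee #8), deploy (Sam #5, Lee #12), triage (Sam #6, Lee #13), triage (Sam #7, Lee #14); all 7 tasks appear in both, in order. dp[14][14] = 7 confirms this is the maximum.

7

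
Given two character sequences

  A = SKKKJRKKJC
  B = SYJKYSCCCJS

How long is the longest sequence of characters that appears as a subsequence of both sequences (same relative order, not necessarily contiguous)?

4

Taking S (A #1, B #1), then J (A #5, B #3), then K (A #7, B #4), then J (A #9, B #10) gives a common subsequence of length 4, and the DP table's final entry dp[10][11] is also 4, so no common subsequence is longer.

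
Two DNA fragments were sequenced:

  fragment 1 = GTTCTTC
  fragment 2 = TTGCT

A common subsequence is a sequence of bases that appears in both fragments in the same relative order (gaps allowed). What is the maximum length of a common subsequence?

4

Let dp[i][j] be the LCS length of the first i bases of fragment 1 and the first j bases of fragment 2. dp[i][j] = dp[i-1][j-1]+1 when the i-th and j-th bases match, else max(dp[i-1][j], dp[i][j-1]).
    ·  T  T  G  C  T
 ·  0  0  0  0  0  0
 G  0  0  0  1  1  1
 T  0  1  1  1  1  2
 T  0  1  2  2  2  2
 C  0  1  2  2  3  3
 T  0  1  2  2  3  4
 T  0  1  2  2  3  4
 C  0  1  2  2  3  4
dp[7][5] = 4. One LCS (by backtracking along matches): TTCT.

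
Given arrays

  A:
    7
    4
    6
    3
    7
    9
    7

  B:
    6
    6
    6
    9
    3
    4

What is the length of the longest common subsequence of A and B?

2

Pick 6 at A[3]=B[3], then 3 at A[4]=B[5]; all 2 values appear in both, in order, and the DP table's final entry dp[7][6] is also 2, so no common subsequence is longer.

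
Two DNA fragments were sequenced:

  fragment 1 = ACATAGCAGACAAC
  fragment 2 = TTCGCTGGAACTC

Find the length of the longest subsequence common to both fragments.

7

One common subsequence of length 7: C [2,5], T [4,6], G [6,8], A [8,9], A [10,10], C [11,11], C [14,13], and the DP table's final entry dp[14][13] is also 7, so no common subsequence is longer.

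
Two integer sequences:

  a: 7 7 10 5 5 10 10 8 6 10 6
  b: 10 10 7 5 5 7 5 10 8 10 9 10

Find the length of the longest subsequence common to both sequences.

One common subsequence of length 6: 7 (a #1, b #3), then 7 (a #2, b #6), then 5 (a #5, b #7), then 10 (a #6, b #8), then 10 (a #7, b #10), then 10 (a #10, b #12). dp[11][12] = 6 confirms this is the maximum.

6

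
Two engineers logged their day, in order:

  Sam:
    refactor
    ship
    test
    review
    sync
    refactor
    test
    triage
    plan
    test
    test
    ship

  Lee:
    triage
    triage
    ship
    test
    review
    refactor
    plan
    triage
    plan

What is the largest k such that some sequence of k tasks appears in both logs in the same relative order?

6

Taking ship (Sam #2, Lee #3) → test (Sam #3, Lee #4) → review (Sam #4, Lee #5) → refactor (Sam #6, Lee #6) → triage (Sam #8, Lee #8) → plan (Sam #9, Lee #9) gives a common subsequence of length 6. dp[12][9] = 6 confirms this is the maximum.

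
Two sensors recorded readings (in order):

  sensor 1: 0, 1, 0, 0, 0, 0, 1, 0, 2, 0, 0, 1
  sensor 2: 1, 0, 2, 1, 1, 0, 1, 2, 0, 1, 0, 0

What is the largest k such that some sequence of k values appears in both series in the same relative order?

Taking 0 at sensor 1[1]=sensor 2[2], then 1 at sensor 1[2]=sensor 2[5], then 0 at sensor 1[3]=sensor 2[6], then 0 at sensor 1[6]=sensor 2[9], then 1 at sensor 1[7]=sensor 2[10], then 0 at sensor 1[10]=sensor 2[11], then 0 at sensor 1[11]=sensor 2[12] gives a common subsequence of length 7, and the DP table's final entry dp[12][12] is also 7, so no common subsequence is longer.

7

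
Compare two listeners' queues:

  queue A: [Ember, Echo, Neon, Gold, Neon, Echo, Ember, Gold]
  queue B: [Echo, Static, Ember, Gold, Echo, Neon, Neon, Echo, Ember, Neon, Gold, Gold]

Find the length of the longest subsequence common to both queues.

Pick Ember (queue A #1, queue B #3), then Echo (queue A #2, queue B #5), then Neon (queue A #3, queue B #6), then Neon (queue A #5, queue B #7), then Echo (queue A #6, queue B #8), then Ember (queue A #7, queue B #9), then Gold (queue A #8, queue B #12); all 7 songs appear in both, in order. The LCS DP gives dp[8][12] = 7, so this is optimal.

7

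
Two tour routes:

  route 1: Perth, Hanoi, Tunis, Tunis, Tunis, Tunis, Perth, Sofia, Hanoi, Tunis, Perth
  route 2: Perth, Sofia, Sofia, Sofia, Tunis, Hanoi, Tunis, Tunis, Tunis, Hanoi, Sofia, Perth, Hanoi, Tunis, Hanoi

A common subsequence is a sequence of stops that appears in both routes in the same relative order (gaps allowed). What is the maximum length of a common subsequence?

8

Pick Perth (route 1 #1, route 2 #1), Hanoi (route 1 #2, route 2 #6), Tunis (route 1 #3, route 2 #7), Tunis (route 1 #4, route 2 #8), Tunis (route 1 #5, route 2 #9), Perth (route 1 #7, route 2 #12), Hanoi (route 1 #9, route 2 #13), Tunis (route 1 #10, route 2 #14); all 8 stops appear in both, in order. The LCS DP gives dp[11][15] = 8, so this is optimal.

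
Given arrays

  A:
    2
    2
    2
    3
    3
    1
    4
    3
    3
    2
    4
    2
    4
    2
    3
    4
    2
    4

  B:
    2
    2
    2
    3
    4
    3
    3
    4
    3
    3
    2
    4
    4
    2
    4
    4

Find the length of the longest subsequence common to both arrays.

Match 2 at A[1]=B[1]; then 2 at A[2]=B[2]; then 2 at A[3]=B[3]; then 3 at A[4]=B[6]; then 3 at A[5]=B[7]; then 4 at A[7]=B[8]; then 3 at A[8]=B[9]; then 3 at A[9]=B[10]; then 2 at A[10]=B[11]; then 4 at A[11]=B[12]; then 4 at A[13]=B[13]; then 2 at A[14]=B[14]; then 4 at A[16]=B[15]; then 4 at A[18]=B[16] — 14 values in the same relative order in both, and the DP table's final entry dp[18][16] is also 14, so no common subsequence is longer.

14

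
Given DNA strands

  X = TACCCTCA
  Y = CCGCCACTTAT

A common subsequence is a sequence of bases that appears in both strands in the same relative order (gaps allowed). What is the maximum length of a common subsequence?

Let dp[i][j] be the LCS length of the first i bases of X and the first j bases of Y. dp[i][j] = dp[i-1][j-1]+1 when the i-th and j-th bases match, else max(dp[i-1][j], dp[i][j-1]).
    ·  C  C  G  C  C  A  C  T  T  A  T
 ·  0  0  0  0  0  0  0  0  0  0  0  0
 T  0  0  0  0  0  0  0  0  1  1  1  1
 A  0  0  0  0  0  0  1  1  1  1  2  2
 C  0  1  1  1  1  1  1  2  2  2  2  2
 C  0  1  2  2  2  2  2  2  2  2  2  2
 C  0  1  2  2  3  3  3  3  3  3  3  3
 T  0  1  2  2  3  3  3  3  4  4  4  4
 C  0  1  2  2  3  4  4  4  4  4  4  4
 A  0  1  2  2  3  4  5  5  5  5  5  5
dp[8][11] = 5. One LCS (by backtracking along matches): CCCTA.

5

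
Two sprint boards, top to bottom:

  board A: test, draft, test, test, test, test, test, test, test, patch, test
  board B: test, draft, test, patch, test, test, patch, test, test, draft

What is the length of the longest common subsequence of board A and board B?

One common subsequence of length 7: test (board A #1, board B #1), then draft (board A #2, board B #2), then test (board A #3, board B #3), then test (board A #4, board B #5), then test (board A #5, board B #6), then test (board A #6, board B #8), then test (board A #7, board B #9). dp[11][10] = 7 confirms this is the maximum.

7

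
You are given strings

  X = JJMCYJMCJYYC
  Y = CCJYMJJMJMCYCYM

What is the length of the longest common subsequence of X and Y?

One common subsequence of length 8: J [1,6], J [2,7], M [3,8], J [6,9], M [7,10], C [8,11], Y [10,12], Y [11,14]. Since dp[12][15] = 8, nothing longer is possible.

8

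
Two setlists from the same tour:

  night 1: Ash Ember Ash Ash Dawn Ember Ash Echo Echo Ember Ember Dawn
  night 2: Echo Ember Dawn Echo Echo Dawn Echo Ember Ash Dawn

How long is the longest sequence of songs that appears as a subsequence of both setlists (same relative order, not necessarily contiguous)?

One common subsequence of length 6: Ember at night 1[2]=night 2[2] → Dawn at night 1[5]=night 2[3] → Echo at night 1[8]=night 2[5] → Echo at night 1[9]=night 2[7] → Ember at night 1[10]=night 2[8] → Dawn at night 1[12]=night 2[10], and the DP table's final entry dp[12][10] is also 6, so no common subsequence is longer.

6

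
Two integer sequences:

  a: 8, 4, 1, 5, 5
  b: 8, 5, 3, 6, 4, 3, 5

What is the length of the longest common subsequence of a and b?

Let dp[i][j] be the LCS length of the first i values of a and the first j values of b. dp[i][j] = dp[i-1][j-1]+1 when the i-th and j-th values match, else max(dp[i-1][j], dp[i][j-1]).
    ·  8  5  3  6  4  3  5
 ·  0  0  0  0  0  0  0  0
 8  0  1  1  1  1  1  1  1
 4  0  1  1  1  1  2  2  2
 1  0  1  1  1  1  2  2  2
 5  0  1  2  2  2  2  2  3
 5  0  1  2  2  2  2  2  3
dp[5][7] = 3. One LCS (by backtracking along matches): 8, 4, 5.

3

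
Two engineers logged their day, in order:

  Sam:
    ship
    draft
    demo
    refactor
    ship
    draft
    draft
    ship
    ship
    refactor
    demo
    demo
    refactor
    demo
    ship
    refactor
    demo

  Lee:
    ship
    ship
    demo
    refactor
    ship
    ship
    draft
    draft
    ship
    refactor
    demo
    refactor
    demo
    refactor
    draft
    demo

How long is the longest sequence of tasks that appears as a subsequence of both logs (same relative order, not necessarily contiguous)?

13

Taking ship [1,2] → demo [3,3] → refactor [4,4] → ship [5,6] → draft [6,7] → draft [7,8] → ship [9,9] → refactor [10,10] → demo [12,11] → refactor [13,12] → demo [14,13] → refactor [16,14] → demo [17,16] gives a common subsequence of length 13. The LCS DP gives dp[17][16] = 13, so this is optimal.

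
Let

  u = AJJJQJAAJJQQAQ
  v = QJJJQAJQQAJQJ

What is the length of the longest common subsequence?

10

Taking J [2,2], J [3,3], J [4,4], Q [5,5], A [8,6], J [10,7], Q [11,8], Q [12,9], A [13,10], Q [14,12] gives a common subsequence of length 10. dp[14][13] = 10 confirms this is the maximum.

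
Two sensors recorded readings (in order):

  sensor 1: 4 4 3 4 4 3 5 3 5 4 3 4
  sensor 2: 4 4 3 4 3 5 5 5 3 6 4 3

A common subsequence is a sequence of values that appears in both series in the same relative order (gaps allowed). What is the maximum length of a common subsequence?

9

Taking 4 at sensor 1[1]=sensor 2[1], then 4 at sensor 1[2]=sensor 2[2], then 3 at sensor 1[3]=sensor 2[3], then 4 at sensor 1[5]=sensor 2[4], then 3 at sensor 1[6]=sensor 2[5], then 5 at sensor 1[7]=sensor 2[8], then 3 at sensor 1[8]=sensor 2[9], then 4 at sensor 1[10]=sensor 2[11], then 3 at sensor 1[11]=sensor 2[12] gives a common subsequence of length 9. The LCS DP gives dp[12][12] = 9, so this is optimal.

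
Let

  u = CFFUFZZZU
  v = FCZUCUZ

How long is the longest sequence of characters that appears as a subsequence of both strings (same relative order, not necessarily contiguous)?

3

One common subsequence of length 3: C at u[1]=v[5] → U at u[4]=v[6] → Z at u[8]=v[7]. dp[9][7] = 3 confirms this is the maximum.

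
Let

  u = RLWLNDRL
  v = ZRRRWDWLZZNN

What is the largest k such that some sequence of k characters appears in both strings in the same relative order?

4

Let dp[i][j] be the LCS length of the first i characters of u and the first j characters of v. dp[i][j] = dp[i-1][j-1]+1 when the i-th and j-th characters match, else max(dp[i-1][j], dp[i][j-1]).
    ·  Z  R  R  R  W  D  W  L  Z  Z  N  N
 ·  0  0  0  0  0  0  0  0  0  0  0  0  0
 R  0  0  1  1  1  1  1  1  1  1  1  1  1
 L  0  0  1  1  1  1  1  1  2  2  2  2  2
 W  0  0  1  1  1  2  2  2  2  2  2  2  2
 L  0  0  1  1  1  2  2  2  3  3  3  3  3
 N  0  0  1  1  1  2  2  2  3  3  3  4  4
 D  0  0  1  1  1  2  3  3  3  3  3  4  4
 R  0  0  1  2  2  2  3  3  3  3  3  4  4
 L  0  0  1  2  2  2  3  3  4  4  4  4  4
dp[8][12] = 4. One LCS (by backtracking along matches): RWLN.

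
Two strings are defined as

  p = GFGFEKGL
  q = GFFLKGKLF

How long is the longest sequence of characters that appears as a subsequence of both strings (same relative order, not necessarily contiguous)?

6

Let dp[i][j] be the LCS length of the first i characters of p and the first j characters of q. dp[i][j] = dp[i-1][j-1]+1 when the i-th and j-th characters match, else max(dp[i-1][j], dp[i][j-1]).
    ·  G  F  F  L  K  G  K  L  F
 ·  0  0  0  0  0  0  0  0  0  0
 G  0  1  1  1  1  1  1  1  1  1
 F  0  1  2  2  2  2  2  2  2  2
 G  0  1  2  2  2  2  3  3  3  3
 F  0  1  2  3  3  3  3  3  3  4
 E  0  1  2  3  3  3  3  3  3  4
 K  0  1  2  3  3  4  4  4  4  4
 G  0  1  2  3  3  4  5  5  5  5
 L  0  1  2  3  4  4  5  5  6  6
dp[8][9] = 6. One LCS (by backtracking along matches): GFFKGL.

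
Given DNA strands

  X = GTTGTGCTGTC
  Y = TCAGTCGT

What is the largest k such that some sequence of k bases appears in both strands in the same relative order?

6

Taking T [2,1] → G [4,4] → T [5,5] → C [7,6] → G [9,7] → T [10,8] gives a common subsequence of length 6, and the DP table's final entry dp[11][8] is also 6, so no common subsequence is longer.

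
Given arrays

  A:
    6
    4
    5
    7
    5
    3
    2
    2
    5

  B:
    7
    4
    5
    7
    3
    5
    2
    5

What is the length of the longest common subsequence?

One common subsequence of length 6: 4 (A #2, B #2), then 5 (A #3, B #3), then 7 (A #4, B #4), then 5 (A #5, B #6), then 2 (A #8, B #7), then 5 (A #9, B #8). The LCS DP gives dp[9][8] = 6, so this is optimal.

6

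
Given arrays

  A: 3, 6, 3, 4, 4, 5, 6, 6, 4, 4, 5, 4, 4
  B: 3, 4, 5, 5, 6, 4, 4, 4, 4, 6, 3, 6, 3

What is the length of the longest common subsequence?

One common subsequence of length 8: 3 [3,1] → 4 [4,2] → 5 [6,4] → 6 [8,5] → 4 [9,6] → 4 [10,7] → 4 [12,8] → 4 [13,9], and the DP table's final entry dp[13][13] is also 8, so no common subsequence is longer.

8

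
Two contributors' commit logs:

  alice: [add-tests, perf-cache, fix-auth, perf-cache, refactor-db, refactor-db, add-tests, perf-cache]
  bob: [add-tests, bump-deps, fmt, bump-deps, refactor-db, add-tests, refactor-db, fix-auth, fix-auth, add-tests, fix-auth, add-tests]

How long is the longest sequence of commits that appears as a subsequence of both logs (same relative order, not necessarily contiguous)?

4

One common subsequence of length 4: add-tests [1,1]; then refactor-db [5,5]; then refactor-db [6,7]; then add-tests [7,12]. dp[8][12] = 4 confirms this is the maximum.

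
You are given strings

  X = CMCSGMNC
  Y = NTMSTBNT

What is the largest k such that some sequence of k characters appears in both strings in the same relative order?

Match M [2,3], then S [4,4], then N [7,7] — 3 characters in the same relative order in both, and the DP table's final entry dp[8][8] is also 3, so no common subsequence is longer.

3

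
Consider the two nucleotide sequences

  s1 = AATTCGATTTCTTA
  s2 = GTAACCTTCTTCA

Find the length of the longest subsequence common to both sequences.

9

Pick A [1,3], then A [2,4], then T [3,7], then T [4,8], then C [5,9], then T [9,10], then T [10,11], then C [11,12], then A [14,13]; all 9 bases appear in both, in order, and the DP table's final entry dp[14][13] is also 9, so no common subsequence is longer.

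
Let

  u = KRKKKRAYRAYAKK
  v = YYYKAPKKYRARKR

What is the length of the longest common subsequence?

7

Taking K at u[1]=v[4], K at u[3]=v[7], K at u[4]=v[8], R at u[6]=v[10], A at u[7]=v[11], R at u[9]=v[12], K at u[13]=v[13] gives a common subsequence of length 7. The LCS DP gives dp[14][14] = 7, so this is optimal.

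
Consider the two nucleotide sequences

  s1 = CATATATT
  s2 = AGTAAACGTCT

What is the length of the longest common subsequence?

Let dp[i][j] be the LCS length of the first i bases of s1 and the first j bases of s2. dp[i][j] = dp[i-1][j-1]+1 when the i-th and j-th bases match, else max(dp[i-1][j], dp[i][j-1]).
    ·  A  G  T  A  A  A  C  G  T  C  T
 ·  0  0  0  0  0  0  0  0  0  0  0  0
 C  0  0  0  0  0  0  0  1  1  1  1  1
 A  0  1  1  1  1  1  1  1  1  1  1  1
 T  0  1  1  2  2  2  2  2  2  2  2  2
 A  0  1  1  2  3  3  3  3  3  3  3  3
 T  0  1  1  2  3  3  3  3  3  4  4  4
 A  0  1  1  2  3  4  4  4  4  4  4  4
 T  0  1  1  2  3  4  4  4  4  5  5  5
 T  0  1  1  2  3  4  4  4  4  5  5  6
dp[8][11] = 6. One LCS (by backtracking along matches): ATAATT.

6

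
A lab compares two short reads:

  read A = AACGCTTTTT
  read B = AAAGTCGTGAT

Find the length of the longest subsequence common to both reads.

Pick A [1,2]; then A [2,3]; then C [3,6]; then G [4,7]; then T [6,8]; then T [10,11]; all 6 bases appear in both, in order, and the DP table's final entry dp[10][11] is also 6, so no common subsequence is longer.

6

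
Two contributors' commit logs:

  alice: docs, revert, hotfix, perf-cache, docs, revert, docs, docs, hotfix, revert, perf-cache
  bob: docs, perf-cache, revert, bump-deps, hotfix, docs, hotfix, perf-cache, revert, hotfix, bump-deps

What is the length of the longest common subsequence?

6

Match docs at alice[1]=bob[1], then revert at alice[2]=bob[3], then hotfix at alice[3]=bob[7], then perf-cache at alice[4]=bob[8], then revert at alice[6]=bob[9], then hotfix at alice[9]=bob[10] — 6 commits in the same relative order in both, and the DP table's final entry dp[11][11] is also 6, so no common subsequence is longer.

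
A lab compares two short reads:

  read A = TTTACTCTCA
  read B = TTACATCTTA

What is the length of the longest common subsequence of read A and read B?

8

Let dp[i][j] be the LCS length of the first i bases of read A and the first j bases of read B. dp[i][j] = dp[i-1][j-1]+1 when the i-th and j-th bases match, else max(dp[i-1][j], dp[i][j-1]).
    ·  T  T  A  C  A  T  C  T  T  A
 ·  0  0  0  0  0  0  0  0  0  0  0
 T  0  1  1  1  1  1  1  1  1  1  1
 T  0  1  2  2  2  2  2  2  2  2  2
 T  0  1  2  2  2  2  3  3  3  3  3
 A  0  1  2  3  3  3  3  3  3  3  4
 C  0  1  2  3  4  4  4  4  4  4  4
 T  0  1  2  3  4  4  5  5  5  5  5
 C  0  1  2  3  4  4  5  6  6  6  6
 T  0  1  2  3  4  4  5  6  7  7  7
 C  0  1  2  3  4  4  5  6  7  7  7
 A  0  1  2  3  4  5  5  6  7  7  8
dp[10][10] = 8. One LCS (by backtracking along matches): TTACTCTA.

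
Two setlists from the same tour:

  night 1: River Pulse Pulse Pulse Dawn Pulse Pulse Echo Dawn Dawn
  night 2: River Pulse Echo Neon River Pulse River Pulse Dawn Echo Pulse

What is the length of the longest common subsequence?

6

Pick River at night 1[1]=night 2[1] → Pulse at night 1[2]=night 2[2] → Pulse at night 1[3]=night 2[6] → Pulse at night 1[4]=night 2[8] → Dawn at night 1[5]=night 2[9] → Pulse at night 1[7]=night 2[11]; all 6 songs appear in both, in order. Since dp[10][11] = 6, nothing longer is possible.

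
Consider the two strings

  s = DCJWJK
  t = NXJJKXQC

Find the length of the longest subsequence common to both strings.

3

Let dp[i][j] be the LCS length of the first i characters of s and the first j characters of t. dp[i][j] = dp[i-1][j-1]+1 when the i-th and j-th characters match, else max(dp[i-1][j], dp[i][j-1]).
    ·  N  X  J  J  K  X  Q  C
 ·  0  0  0  0  0  0  0  0  0
 D  0  0  0  0  0  0  0  0  0
 C  0  0  0  0  0  0  0  0  1
 J  0  0  0  1  1  1  1  1  1
 W  0  0  0  1  1  1  1  1  1
 J  0  0  0  1  2  2  2  2  2
 K  0  0  0  1  2  3  3  3  3
dp[6][8] = 3. One LCS (by backtracking along matches): JJK.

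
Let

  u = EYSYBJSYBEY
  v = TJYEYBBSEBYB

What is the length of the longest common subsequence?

6

One common subsequence of length 6: E [1,4], Y [2,5], S [3,8], B [5,10], Y [8,11], B [9,12]. Since dp[11][12] = 6, nothing longer is possible.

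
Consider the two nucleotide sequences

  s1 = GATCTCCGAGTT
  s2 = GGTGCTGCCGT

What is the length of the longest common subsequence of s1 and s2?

8

Taking G (s1 #1, s2 #2); then T (s1 #3, s2 #3); then C (s1 #4, s2 #5); then T (s1 #5, s2 #6); then C (s1 #6, s2 #8); then C (s1 #7, s2 #9); then G (s1 #10, s2 #10); then T (s1 #12, s2 #11) gives a common subsequence of length 8. dp[12][11] = 8 confirms this is the maximum.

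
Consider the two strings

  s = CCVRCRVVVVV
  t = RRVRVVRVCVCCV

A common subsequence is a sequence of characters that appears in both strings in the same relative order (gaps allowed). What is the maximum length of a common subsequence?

One common subsequence of length 7: V [3,3], then R [6,4], then V [7,5], then V [8,6], then V [9,8], then V [10,10], then V [11,13], and the DP table's final entry dp[11][13] is also 7, so no common subsequence is longer.

7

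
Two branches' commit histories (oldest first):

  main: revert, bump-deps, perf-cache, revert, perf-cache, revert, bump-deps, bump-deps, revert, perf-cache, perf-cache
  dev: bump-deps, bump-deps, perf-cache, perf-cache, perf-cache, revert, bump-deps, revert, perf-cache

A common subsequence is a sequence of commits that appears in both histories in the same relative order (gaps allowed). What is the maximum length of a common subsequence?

Match bump-deps (main #2, dev #2), perf-cache (main #3, dev #4), perf-cache (main #5, dev #5), revert (main #6, dev #6), bump-deps (main #8, dev #7), revert (main #9, dev #8), perf-cache (main #11, dev #9) — 7 commits in the same relative order in both. dp[11][9] = 7 confirms this is the maximum.

7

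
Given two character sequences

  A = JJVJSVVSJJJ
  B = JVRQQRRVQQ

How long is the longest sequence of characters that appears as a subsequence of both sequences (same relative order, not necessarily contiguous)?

3

Taking J [2,1], V [3,2], V [6,8] gives a common subsequence of length 3. dp[11][10] = 3 confirms this is the maximum.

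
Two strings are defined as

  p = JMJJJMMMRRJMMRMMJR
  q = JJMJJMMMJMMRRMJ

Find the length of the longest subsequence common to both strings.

13

Taking J (p #1, q #2), then M (p #2, q #3), then J (p #4, q #4), then J (p #5, q #5), then M (p #6, q #6), then M (p #7, q #7), then M (p #8, q #8), then J (p #11, q #9), then M (p #12, q #10), then M (p #13, q #11), then R (p #14, q #13), then M (p #16, q #14), then J (p #17, q #15) gives a common subsequence of length 13, and the DP table's final entry dp[18][15] is also 13, so no common subsequence is longer.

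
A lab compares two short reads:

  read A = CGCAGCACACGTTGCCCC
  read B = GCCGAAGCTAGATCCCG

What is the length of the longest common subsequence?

11

Taking C at read A[1]=read B[3], G at read A[2]=read B[4], A at read A[4]=read B[6], G at read A[5]=read B[7], C at read A[6]=read B[8], A at read A[7]=read B[10], A at read A[9]=read B[12], T at read A[13]=read B[13], C at read A[15]=read B[14], C at read A[16]=read B[15], C at read A[17]=read B[16] gives a common subsequence of length 11, and the DP table's final entry dp[18][17] is also 11, so no common subsequence is longer.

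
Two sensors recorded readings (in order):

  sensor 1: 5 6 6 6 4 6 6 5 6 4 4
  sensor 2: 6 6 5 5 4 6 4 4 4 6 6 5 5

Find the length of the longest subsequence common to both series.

7

Match 6 at sensor 1[2]=sensor 2[1]; then 6 at sensor 1[3]=sensor 2[2]; then 6 at sensor 1[4]=sensor 2[6]; then 4 at sensor 1[5]=sensor 2[9]; then 6 at sensor 1[6]=sensor 2[10]; then 6 at sensor 1[7]=sensor 2[11]; then 5 at sensor 1[8]=sensor 2[13] — 7 values in the same relative order in both. Since dp[11][13] = 7, nothing longer is possible.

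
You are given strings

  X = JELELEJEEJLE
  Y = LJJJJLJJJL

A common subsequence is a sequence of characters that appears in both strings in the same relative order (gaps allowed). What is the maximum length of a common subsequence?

5

Taking J at X[1]=Y[5]; then L at X[3]=Y[6]; then J at X[7]=Y[8]; then J at X[10]=Y[9]; then L at X[11]=Y[10] gives a common subsequence of length 5, and the DP table's final entry dp[12][10] is also 5, so no common subsequence is longer.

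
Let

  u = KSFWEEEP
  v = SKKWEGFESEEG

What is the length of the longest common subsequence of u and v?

Taking K [1,3]; then F [3,7]; then E [5,8]; then E [6,10]; then E [7,11] gives a common subsequence of length 5. dp[8][12] = 5 confirms this is the maximum.

5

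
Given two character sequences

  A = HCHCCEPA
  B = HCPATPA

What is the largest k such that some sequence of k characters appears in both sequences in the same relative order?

4

One common subsequence of length 4: H [1,1], then C [2,2], then P [7,6], then A [8,7]. The LCS DP gives dp[8][7] = 4, so this is optimal.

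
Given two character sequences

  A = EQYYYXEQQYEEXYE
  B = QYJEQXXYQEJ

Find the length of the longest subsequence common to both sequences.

One common subsequence of length 7: Q at A[2]=B[1], then Y at A[3]=B[2], then E at A[7]=B[4], then Q at A[8]=B[5], then X at A[13]=B[7], then Y at A[14]=B[8], then E at A[15]=B[10]. The LCS DP gives dp[15][11] = 7, so this is optimal.

7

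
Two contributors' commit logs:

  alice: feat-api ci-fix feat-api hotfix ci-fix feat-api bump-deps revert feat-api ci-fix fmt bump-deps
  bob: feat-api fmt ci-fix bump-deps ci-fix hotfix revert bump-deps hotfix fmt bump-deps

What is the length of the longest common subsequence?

One common subsequence of length 6: feat-api [1,1], ci-fix [2,5], hotfix [4,6], bump-deps [7,8], fmt [11,10], bump-deps [12,11], and the DP table's final entry dp[12][11] is also 6, so no common subsequence is longer.

6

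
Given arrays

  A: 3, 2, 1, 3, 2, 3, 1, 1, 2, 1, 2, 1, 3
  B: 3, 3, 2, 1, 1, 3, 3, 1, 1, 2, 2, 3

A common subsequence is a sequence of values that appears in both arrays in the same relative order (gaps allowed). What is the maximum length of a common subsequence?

10

Match 3 (A #1, B #2), then 2 (A #2, B #3), then 1 (A #3, B #5), then 3 (A #4, B #6), then 3 (A #6, B #7), then 1 (A #7, B #8), then 1 (A #8, B #9), then 2 (A #9, B #10), then 2 (A #11, B #11), then 3 (A #13, B #12) — 10 values in the same relative order in both. The LCS DP gives dp[13][12] = 10, so this is optimal.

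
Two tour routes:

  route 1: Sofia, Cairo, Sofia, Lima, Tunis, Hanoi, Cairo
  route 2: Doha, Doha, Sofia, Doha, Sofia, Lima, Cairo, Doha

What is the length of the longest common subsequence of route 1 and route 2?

4

One common subsequence of length 4: Sofia [1,3], then Sofia [3,5], then Lima [4,6], then Cairo [7,7], and the DP table's final entry dp[7][8] is also 4, so no common subsequence is longer.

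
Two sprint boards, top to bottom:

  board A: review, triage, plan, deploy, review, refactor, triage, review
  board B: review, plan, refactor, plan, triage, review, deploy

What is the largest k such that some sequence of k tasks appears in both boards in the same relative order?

5

Taking review [1,1], then plan [3,2], then refactor [6,3], then triage [7,5], then review [8,6] gives a common subsequence of length 5. dp[8][7] = 5 confirms this is the maximum.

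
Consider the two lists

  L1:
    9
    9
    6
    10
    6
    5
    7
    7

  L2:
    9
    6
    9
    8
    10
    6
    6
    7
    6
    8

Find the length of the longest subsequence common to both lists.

5

Pick 9 at L1[1]=L2[1], then 9 at L1[2]=L2[3], then 6 at L1[3]=L2[6], then 6 at L1[5]=L2[7], then 7 at L1[7]=L2[8]; all 5 values appear in both, in order. dp[8][10] = 5 confirms this is the maximum.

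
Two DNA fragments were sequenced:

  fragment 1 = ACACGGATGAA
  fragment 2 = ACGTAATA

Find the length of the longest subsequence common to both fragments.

6

Let dp[i][j] be the LCS length of the first i bases of fragment 1 and the first j bases of fragment 2. dp[i][j] = dp[i-1][j-1]+1 when the i-th and j-th bases match, else max(dp[i-1][j], dp[i][j-1]).
    ·  A  C  G  T  A  A  T  A
 ·  0  0  0  0  0  0  0  0  0
 A  0  1  1  1  1  1  1  1  1
 C  0  1  2  2  2  2  2  2  2
 A  0  1  2  2  2  3  3  3  3
 C  0  1  2  2  2  3  3  3  3
 G  0  1  2  3  3  3  3  3  3
 G  0  1  2  3  3  3  3  3  3
 A  0  1  2  3  3  4  4  4  4
 T  0  1  2  3  4  4  4  5  5
 G  0  1  2  3  4  4  4  5  5
 A  0  1  2  3  4  5  5  5  6
 A  0  1  2  3  4  5  6  6  6
dp[11][8] = 6. One LCS (by backtracking along matches): ACAATA.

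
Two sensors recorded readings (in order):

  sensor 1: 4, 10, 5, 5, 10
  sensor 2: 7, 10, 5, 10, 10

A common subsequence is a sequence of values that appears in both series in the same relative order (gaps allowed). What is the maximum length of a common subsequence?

Taking 10 [2,2]; then 5 [3,3]; then 10 [5,5] gives a common subsequence of length 3. Since dp[5][5] = 3, nothing longer is possible.

3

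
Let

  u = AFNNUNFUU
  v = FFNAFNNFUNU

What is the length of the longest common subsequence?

7

One common subsequence of length 7: A [1,4], F [2,5], N [3,6], N [4,7], U [5,9], N [6,10], U [9,11]. Since dp[9][11] = 7, nothing longer is possible.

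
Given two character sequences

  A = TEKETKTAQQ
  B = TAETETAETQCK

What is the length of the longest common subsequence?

Let dp[i][j] be the LCS length of the first i characters of A and the first j characters of B. dp[i][j] = dp[i-1][j-1]+1 when the i-th and j-th characters match, else max(dp[i-1][j], dp[i][j-1]).
    ·  T  A  E  T  E  T  A  E  T  Q  C  K
 ·  0  0  0  0  0  0  0  0  0  0  0  0  0
 T  0  1  1  1  1  1  1  1  1  1  1  1  1
 E  0  1  1  2  2  2  2  2  2  2  2  2  2
 K  0  1  1  2  2  2  2  2  2  2  2  2  3
 E  0  1  1  2  2  3  3  3  3  3  3  3  3
 T  0  1  1  2  3  3  4  4  4  4  4  4  4
 K  0  1  1  2  3  3  4  4  4  4  4  4  5
 T  0  1  1  2  3  3  4  4  4  5  5  5  5
 A  0  1  2  2  3  3  4  5  5  5  5  5  5
 Q  0  1  2  2  3  3  4  5  5  5  6  6  6
 Q  0  1  2  2  3  3  4  5  5  5  6  6  6
dp[10][12] = 6. One LCS (by backtracking along matches): TEETTQ.

6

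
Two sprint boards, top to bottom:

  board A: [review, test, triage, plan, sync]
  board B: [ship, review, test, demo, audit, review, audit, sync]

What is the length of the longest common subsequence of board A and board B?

3

Match review at board A[1]=board B[2] → test at board A[2]=board B[3] → sync at board A[5]=board B[8] — 3 tasks in the same relative order in both. The LCS DP gives dp[5][8] = 3, so this is optimal.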